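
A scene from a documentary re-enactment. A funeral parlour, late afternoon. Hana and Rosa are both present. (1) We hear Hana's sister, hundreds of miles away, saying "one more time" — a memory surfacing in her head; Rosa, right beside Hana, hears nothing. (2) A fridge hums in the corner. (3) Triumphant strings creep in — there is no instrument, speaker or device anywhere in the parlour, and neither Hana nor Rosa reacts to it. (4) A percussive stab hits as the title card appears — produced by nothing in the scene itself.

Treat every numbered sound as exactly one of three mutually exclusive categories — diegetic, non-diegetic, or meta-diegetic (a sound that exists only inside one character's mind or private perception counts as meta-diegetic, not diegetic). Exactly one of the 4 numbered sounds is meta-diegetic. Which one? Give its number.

(1) is meta-diegetic: a remembered line, private to Hana — not present in the room, not audible to Rosa.
(2) is diegetic: it's the actual ambient sound of the location.
(3) is non-diegetic: score with no on-screen or off-screen source; it exists for the audience alone.
(4) it's a sound-design accent with no in-world source; no one in the scene can hear it → non-diegetic.
Only (1) is meta-diegetic.

1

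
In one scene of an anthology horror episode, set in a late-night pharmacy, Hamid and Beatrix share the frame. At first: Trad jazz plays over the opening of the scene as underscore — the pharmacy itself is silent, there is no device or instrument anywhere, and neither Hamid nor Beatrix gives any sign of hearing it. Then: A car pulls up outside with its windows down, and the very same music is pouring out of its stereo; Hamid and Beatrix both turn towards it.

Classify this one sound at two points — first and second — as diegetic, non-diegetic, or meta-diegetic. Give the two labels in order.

First: no in-world source exists and no character can hear it — underscore → non-diegetic.
Second: the car stereo is now a real source in the story world and the characters hear it → diegetic.

non-diegetic, diegetic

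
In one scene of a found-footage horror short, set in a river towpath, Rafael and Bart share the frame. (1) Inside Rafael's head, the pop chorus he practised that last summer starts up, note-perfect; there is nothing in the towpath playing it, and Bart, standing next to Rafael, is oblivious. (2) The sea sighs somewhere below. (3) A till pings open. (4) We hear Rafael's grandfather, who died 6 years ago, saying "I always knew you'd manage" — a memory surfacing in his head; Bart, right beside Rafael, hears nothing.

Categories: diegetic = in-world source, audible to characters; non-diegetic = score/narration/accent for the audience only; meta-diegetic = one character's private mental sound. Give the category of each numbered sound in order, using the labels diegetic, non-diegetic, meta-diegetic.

meta-diegetic, diegetic, diegetic, meta-diegetic

(1) is meta-diegetic: remembered music, private to Rafael — Bart is oblivious because it isn't in the room.
Sound (2): the sea is part of the location's real environment, so diegetic.
(3) is diegetic: the sound comes from a till physically present in the location.
Sound (4): the voice is a memory playing only inside Rafael's mind; Bart can't hear it, so meta-diegetic.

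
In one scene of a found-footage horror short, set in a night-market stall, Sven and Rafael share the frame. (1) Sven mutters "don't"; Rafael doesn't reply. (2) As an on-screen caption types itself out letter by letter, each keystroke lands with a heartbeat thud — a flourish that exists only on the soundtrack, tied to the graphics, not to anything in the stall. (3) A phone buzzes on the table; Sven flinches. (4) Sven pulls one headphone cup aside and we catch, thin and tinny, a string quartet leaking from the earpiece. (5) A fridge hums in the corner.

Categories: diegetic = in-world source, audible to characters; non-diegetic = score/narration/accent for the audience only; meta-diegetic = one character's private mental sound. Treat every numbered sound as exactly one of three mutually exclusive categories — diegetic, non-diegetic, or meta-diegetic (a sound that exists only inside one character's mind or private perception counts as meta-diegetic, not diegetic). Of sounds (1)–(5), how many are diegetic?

4

(1) spoken by a character present in the story world → diegetic.
(2) the caption isn't part of the story world, so neither is the sound tied to it → non-diegetic.
(3) an in-world source (a phone); characters could hear it → diegetic.
Sound (4): the earpiece is a real device on Sven's head — source music, so diegetic.
Sound (5): ambient/room sound belonging to the story's physical space, so diegetic.
So 4 of the 5 are diegetic: (1), (3), (4), (5).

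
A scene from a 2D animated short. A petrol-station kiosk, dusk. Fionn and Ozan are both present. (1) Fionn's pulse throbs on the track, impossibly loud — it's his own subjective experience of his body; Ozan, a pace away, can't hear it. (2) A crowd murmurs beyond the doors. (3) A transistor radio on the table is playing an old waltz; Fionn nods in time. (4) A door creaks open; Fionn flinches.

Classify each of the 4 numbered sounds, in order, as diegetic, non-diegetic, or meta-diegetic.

(1) is meta-diegetic: point-of-audition from inside Fionn's body; not a sound in the room.
Sound (2): it's the actual ambient sound of the location, so diegetic.
Sound (3): a transistor radio is a physical source in the scene and Fionn reacts to it, so diegetic.
(4) a door is a real object/event in the scene's world → diegetic.

meta-diegetic, diegetic, diegetic, diegetic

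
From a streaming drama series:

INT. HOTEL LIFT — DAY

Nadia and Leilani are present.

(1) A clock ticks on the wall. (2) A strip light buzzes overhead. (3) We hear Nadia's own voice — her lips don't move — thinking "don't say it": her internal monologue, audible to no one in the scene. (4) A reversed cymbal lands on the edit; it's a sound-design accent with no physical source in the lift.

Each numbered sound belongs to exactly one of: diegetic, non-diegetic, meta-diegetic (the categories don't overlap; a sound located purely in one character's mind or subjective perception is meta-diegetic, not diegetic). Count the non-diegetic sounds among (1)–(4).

1

Sound (1): an in-world source (a clock); characters could hear it, so diegetic.
Sound (2): a strip light is part of the location's real environment, so diegetic.
Sound (3): Nadia's thought-voice: a private mental sound no other character can hear, so meta-diegetic.
(4) is non-diegetic: it's a sound-design accent with no in-world source; no one in the scene can hear it.
Non-diegetic: (4) — that's 1.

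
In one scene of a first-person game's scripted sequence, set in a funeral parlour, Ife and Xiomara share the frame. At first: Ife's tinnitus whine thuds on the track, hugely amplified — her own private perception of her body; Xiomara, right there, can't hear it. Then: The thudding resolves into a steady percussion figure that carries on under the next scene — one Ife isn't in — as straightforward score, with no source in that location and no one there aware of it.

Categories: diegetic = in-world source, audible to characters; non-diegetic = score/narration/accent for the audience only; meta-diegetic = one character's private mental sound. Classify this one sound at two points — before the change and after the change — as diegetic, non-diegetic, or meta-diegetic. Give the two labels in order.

Before the change: it's Ife's subjective body sound, inaudible to Xiomara → meta-diegetic.
After the change: detached from Ife and playing as sourceless score over a scene she isn't in — for the audience only → non-diegetic.

meta-diegetic, non-diegetic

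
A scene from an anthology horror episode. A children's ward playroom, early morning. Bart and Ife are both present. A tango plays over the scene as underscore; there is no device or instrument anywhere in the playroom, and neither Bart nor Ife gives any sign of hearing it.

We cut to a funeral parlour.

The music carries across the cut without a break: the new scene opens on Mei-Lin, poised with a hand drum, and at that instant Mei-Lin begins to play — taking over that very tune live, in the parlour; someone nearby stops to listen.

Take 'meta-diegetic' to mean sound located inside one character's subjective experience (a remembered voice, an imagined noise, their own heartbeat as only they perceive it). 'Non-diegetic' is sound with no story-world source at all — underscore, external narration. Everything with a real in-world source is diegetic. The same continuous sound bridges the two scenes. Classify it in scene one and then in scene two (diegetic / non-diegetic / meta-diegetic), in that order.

non-diegetic, diegetic

Scene one: there's no in-world source anywhere and no character hears it — underscore for the audience only → non-diegetic.
Scene two: from the moment Mei-Lin starts playing, the tune is being performed on a hand drum inside the story world and another character hears it → diegetic.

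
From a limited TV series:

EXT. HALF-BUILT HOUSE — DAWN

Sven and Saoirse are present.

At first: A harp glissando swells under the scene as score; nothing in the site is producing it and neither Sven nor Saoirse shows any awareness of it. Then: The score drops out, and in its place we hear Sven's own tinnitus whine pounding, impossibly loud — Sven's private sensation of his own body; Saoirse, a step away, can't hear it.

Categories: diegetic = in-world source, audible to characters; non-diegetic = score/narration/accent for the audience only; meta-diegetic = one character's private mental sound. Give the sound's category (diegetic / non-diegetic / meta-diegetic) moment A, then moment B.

non-diegetic, meta-diegetic

Moment A: underscore with no in-world source, inaudible to the characters → non-diegetic.
Moment B: the body sound is Sven's subjective perception alone — Saoirse can't hear it → meta-diegetic.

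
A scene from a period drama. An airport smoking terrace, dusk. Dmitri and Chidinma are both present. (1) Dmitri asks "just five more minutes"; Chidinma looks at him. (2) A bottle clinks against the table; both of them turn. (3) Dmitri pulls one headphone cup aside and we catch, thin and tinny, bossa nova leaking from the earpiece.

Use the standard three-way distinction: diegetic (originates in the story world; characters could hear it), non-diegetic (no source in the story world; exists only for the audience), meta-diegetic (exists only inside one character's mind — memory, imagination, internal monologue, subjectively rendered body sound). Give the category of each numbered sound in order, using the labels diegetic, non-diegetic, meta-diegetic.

Sound (1): on-screen dialogue — Dmitri speaks and Chidinma is there to hear, so diegetic.
(2) is diegetic: a bottle is a real object/event in the scene's world.
Sound (3): the earpiece is a real device on Dmitri's head — source music, so diegetic.

diegetic, diegetic, diegetic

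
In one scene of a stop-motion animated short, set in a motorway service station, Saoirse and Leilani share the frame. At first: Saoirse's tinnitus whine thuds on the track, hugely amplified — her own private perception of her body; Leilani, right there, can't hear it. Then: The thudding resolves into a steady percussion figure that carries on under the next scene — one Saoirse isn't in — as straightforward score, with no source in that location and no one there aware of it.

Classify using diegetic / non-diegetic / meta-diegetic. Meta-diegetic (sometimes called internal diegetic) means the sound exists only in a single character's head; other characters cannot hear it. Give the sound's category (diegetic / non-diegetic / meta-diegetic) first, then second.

First: it's Saoirse's subjective body sound, inaudible to Leilani → meta-diegetic.
Second: detached from Saoirse and playing as sourceless score over a scene she isn't in — for the audience only → non-diegetic.

meta-diegetic, non-diegetic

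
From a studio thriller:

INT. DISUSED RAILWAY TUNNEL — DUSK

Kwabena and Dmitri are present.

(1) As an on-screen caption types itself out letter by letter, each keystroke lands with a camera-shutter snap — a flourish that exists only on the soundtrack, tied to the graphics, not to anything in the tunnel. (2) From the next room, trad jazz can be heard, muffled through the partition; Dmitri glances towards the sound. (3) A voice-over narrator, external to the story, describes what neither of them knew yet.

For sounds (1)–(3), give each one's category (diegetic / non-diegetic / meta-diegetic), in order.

(1) it accompanies on-screen graphics, not anything inside the story world → non-diegetic.
Sound (2): it's coming from the next room — a location within the story world — and Dmitri reacts, so diegetic.
Sound (3): external voice-over — not a character, not heard by anyone in the scene, so non-diegetic.

non-diegetic, diegetic, non-diegetic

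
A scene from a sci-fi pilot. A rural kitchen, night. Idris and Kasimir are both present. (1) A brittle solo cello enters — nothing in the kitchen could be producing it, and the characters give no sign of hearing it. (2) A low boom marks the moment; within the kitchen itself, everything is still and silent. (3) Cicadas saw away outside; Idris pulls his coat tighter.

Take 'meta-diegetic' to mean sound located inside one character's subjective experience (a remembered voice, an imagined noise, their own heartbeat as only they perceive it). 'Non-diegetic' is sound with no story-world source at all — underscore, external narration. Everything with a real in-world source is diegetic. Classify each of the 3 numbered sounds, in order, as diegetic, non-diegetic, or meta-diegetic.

Sound (1): score with no on-screen or off-screen source; it exists for the audience alone, so non-diegetic.
(2) is non-diegetic: nothing in the scene produces it; it's an accent added for the audience.
Sound (3): cicadas is part of the location's real environment, so diegetic.

non-diegetic, non-diegetic, diegetic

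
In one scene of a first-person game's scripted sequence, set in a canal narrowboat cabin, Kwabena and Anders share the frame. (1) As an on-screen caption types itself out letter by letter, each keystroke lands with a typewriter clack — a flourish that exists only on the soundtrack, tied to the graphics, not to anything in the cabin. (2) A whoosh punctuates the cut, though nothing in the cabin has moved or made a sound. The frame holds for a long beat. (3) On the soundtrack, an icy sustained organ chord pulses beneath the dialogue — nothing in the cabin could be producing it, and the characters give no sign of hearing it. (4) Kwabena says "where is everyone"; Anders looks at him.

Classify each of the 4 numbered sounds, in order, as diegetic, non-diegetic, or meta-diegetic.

(1) is non-diegetic: it accompanies on-screen graphics, not anything inside the story world.
(2) it's a sound-design accent with no in-world source; no one in the scene can hear it → non-diegetic.
Sound (3): score with no on-screen or off-screen source; it exists for the audience alone, so non-diegetic.
(4) is diegetic: on-screen dialogue — Kwabena speaks and Anders is there to hear.

non-diegetic, non-diegetic, non-diegetic, diegetic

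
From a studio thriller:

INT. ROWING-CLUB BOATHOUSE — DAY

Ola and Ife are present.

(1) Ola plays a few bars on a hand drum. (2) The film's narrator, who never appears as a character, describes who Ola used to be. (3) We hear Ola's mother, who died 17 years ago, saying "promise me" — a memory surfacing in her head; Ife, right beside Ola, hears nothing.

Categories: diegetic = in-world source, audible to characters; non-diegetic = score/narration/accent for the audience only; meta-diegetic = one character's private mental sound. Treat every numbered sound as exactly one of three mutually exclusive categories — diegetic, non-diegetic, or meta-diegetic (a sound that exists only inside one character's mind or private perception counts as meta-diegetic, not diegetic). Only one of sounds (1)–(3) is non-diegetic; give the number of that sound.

Sound (1): the instrument and the performer are both in the scene, so diegetic.
(2) is non-diegetic: the narrator exists outside the story world, addressing only the audience.
Sound (3): a remembered line, private to Ola — not present in the room, not audible to Ife, so meta-diegetic.
Only (2) is non-diegetic.

2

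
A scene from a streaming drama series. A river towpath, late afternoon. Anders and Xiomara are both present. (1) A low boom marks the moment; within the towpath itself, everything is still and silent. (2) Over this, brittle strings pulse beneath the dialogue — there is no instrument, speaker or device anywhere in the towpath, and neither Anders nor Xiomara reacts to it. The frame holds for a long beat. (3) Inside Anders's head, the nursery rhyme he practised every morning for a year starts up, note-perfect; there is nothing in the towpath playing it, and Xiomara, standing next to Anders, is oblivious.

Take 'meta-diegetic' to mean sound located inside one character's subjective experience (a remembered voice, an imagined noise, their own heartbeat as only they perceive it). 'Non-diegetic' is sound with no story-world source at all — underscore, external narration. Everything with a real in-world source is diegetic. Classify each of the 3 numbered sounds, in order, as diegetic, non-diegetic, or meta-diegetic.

(1) is non-diegetic: it's a sound-design accent with no in-world source; no one in the scene can hear it.
Sound (2): score with no on-screen or off-screen source; it exists for the audience alone, so non-diegetic.
(3) remembered music, private to Anders — Xiomara is oblivious because it isn't in the room → meta-diegetic.

non-diegetic, non-diegetic, meta-diegetic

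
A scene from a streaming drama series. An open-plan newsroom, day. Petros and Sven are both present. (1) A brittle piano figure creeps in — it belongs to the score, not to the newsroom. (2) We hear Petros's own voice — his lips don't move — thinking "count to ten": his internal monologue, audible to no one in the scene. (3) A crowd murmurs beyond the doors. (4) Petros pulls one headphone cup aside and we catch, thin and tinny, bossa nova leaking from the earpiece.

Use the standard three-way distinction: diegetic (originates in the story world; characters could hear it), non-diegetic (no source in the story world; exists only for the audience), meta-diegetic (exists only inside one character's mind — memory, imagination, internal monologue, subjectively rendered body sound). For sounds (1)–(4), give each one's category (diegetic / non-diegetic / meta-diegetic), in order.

non-diegetic, meta-diegetic, diegetic, diegetic

(1) is non-diegetic: it has no source in the story world and no character can hear it — it's underscore.
Sound (2): Petros's thought-voice: a private mental sound no other character can hear, so meta-diegetic.
Sound (3): a crowd is part of the location's real environment, so diegetic.
Sound (4): the headphones are an on-screen source, so diegetic.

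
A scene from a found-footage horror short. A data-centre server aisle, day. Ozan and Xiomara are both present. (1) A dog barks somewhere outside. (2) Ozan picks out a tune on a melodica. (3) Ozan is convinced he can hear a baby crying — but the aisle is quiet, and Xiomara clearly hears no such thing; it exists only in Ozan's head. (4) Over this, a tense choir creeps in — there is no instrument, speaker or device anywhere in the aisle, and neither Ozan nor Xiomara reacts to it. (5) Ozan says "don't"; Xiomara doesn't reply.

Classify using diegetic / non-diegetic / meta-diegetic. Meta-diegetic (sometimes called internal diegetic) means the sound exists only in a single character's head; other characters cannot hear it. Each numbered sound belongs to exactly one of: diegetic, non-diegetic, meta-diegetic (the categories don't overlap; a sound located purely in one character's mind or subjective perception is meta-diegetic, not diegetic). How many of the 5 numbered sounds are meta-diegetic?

(1) is diegetic: an in-world source (a dog); characters could hear it.
(2) Ozan is producing the music live, in the story world → diegetic.
(3) is meta-diegetic: the sound is imagined by Ozan; nothing in the story world is producing it and Xiomara can't hear it.
Sound (4): it has no source in the story world and no character can hear it — it's underscore, so non-diegetic.
(5) is diegetic: spoken by a character present in the story world.
So 1 of the 5 is meta-diegetic: (3).

1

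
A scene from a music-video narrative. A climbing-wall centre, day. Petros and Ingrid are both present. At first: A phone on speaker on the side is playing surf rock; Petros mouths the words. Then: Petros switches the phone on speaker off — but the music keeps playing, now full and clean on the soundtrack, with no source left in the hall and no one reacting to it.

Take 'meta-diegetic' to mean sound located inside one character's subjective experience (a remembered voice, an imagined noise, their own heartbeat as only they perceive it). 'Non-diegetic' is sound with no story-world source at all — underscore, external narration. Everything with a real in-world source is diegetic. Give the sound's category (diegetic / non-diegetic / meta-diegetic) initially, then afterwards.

Initially: a phone on speaker is a real in-scene source and Petros reacts to it → diegetic.
Afterwards: there is no longer any in-world source and no one can hear it — it has become underscore → non-diegetic.

diegetic, non-diegetic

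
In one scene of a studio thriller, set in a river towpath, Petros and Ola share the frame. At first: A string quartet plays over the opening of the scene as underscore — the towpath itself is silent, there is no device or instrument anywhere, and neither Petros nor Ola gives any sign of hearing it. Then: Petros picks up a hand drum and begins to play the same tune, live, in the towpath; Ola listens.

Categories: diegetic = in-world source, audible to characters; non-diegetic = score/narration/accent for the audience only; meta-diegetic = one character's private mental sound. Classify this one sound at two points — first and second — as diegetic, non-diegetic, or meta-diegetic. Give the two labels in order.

non-diegetic, diegetic

First: no in-world source exists and no character can hear it — underscore → non-diegetic.
Second: a hand drum is now a real source in the story world and the characters hear it → diegetic.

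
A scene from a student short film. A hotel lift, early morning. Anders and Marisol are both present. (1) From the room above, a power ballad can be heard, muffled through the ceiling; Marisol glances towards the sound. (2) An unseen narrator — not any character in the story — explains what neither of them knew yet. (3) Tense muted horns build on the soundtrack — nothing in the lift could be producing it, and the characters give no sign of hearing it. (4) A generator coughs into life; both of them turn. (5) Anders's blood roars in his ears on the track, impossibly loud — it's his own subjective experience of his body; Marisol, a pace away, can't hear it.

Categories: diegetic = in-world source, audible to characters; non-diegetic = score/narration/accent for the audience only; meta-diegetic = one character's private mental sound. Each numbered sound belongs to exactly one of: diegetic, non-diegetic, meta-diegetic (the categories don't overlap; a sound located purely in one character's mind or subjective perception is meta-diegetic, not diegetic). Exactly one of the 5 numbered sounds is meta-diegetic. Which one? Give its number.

5

(1) it's coming from the room above — a location within the story world — and Marisol reacts → diegetic.
Sound (2): external voice-over — not a character, not heard by anyone in the scene, so non-diegetic.
Sound (3): it has no source in the story world and no character can hear it — it's underscore, so non-diegetic.
(4) is diegetic: an in-world source (a generator); characters could hear it.
(5) it's Anders's internal bodily sensation rendered as sound; only Anders 'hears' it → meta-diegetic.
Only (5) is meta-diegetic.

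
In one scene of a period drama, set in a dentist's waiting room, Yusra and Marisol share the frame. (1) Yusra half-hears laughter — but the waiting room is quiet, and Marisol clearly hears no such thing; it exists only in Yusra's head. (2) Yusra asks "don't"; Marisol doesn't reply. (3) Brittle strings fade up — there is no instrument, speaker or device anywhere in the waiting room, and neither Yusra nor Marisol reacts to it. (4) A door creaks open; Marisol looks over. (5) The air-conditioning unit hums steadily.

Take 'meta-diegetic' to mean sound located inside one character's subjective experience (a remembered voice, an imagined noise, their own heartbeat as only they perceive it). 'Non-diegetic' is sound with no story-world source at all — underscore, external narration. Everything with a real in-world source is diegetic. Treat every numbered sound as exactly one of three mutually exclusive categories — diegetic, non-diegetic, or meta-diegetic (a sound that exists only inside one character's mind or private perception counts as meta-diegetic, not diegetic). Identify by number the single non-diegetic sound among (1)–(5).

(1) is meta-diegetic: Yusra alone 'hears' it — an imagined sound, not present in the space.
(2) is diegetic: Yusra is a character speaking aloud in the scene.
(3) nothing in the waiting room produces it and the characters don't hear it — pure soundtrack → non-diegetic.
Sound (4): an in-world source (a door); characters could hear it, so diegetic.
Sound (5): it's the actual ambient sound of the location, so diegetic.
Only (3) is non-diegetic.

3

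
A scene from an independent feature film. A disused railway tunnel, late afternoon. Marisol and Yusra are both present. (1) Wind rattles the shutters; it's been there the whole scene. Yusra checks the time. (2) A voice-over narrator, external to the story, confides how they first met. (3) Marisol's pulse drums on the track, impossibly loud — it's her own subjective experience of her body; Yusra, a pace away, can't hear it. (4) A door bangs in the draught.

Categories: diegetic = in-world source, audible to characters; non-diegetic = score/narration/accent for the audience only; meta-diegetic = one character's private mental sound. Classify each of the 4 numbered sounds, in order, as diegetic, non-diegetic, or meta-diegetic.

(1) is diegetic: it's the actual ambient sound of the location.
(2) is non-diegetic: commentary laid over the scene from outside the fiction.
(3) is meta-diegetic: a subjective body sound — Marisol's private perception, inaudible to Yusra.
(4) the sound comes from a door physically present in the location → diegetic.

diegetic, non-diegetic, meta-diegetic, diegetic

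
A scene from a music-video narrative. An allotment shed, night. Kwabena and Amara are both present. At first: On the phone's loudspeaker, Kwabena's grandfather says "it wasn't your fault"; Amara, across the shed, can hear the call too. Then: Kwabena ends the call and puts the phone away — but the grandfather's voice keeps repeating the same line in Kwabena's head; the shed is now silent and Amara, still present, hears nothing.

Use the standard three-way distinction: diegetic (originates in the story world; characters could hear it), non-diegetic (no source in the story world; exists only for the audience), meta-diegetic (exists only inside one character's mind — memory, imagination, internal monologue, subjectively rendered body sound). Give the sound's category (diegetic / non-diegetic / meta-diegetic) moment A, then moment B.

Moment A: the loudspeaker is an in-world source; both Kwabena and Amara hear the call → diegetic.
Moment B: with the phone off, the voice continues only as Kwabena's private mental replay — Amara can't hear it → meta-diegetic.

diegetic, meta-diegetic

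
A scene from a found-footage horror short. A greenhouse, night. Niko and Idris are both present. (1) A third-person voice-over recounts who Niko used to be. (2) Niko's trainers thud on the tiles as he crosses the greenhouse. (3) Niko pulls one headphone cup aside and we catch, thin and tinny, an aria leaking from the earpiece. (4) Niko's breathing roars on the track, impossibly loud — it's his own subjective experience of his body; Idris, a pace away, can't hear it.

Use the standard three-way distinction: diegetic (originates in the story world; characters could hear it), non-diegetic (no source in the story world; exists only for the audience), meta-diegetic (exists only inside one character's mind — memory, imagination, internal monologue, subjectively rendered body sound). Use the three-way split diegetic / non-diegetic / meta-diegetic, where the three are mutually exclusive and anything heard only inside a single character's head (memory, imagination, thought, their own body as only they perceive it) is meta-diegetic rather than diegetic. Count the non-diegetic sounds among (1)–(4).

Sound (1): external voice-over — not a character, not heard by anyone in the scene, so non-diegetic.
(2) it's the physical sound of Niko moving in the space → diegetic.
(3) is diegetic: the earpiece is a real device on Niko's head — source music.
(4) it's Niko's internal bodily sensation rendered as sound; only Niko 'hears' it → meta-diegetic.
Non-diegetic: (1) — that's 1.

1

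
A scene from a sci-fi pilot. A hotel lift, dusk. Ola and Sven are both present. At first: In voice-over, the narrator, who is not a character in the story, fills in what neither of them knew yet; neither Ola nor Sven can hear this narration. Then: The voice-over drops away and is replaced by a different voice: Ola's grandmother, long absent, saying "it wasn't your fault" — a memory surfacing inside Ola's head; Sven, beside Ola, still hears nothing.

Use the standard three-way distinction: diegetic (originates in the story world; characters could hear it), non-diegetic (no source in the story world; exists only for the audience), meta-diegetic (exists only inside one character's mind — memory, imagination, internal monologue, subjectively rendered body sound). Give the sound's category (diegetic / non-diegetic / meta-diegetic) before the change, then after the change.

Before the change: the external narrator addresses only the audience — outside the story world → non-diegetic.
After the change: the replacement voice is a memory inside Ola's mind specifically → meta-diegetic.

non-diegetic, meta-diegetic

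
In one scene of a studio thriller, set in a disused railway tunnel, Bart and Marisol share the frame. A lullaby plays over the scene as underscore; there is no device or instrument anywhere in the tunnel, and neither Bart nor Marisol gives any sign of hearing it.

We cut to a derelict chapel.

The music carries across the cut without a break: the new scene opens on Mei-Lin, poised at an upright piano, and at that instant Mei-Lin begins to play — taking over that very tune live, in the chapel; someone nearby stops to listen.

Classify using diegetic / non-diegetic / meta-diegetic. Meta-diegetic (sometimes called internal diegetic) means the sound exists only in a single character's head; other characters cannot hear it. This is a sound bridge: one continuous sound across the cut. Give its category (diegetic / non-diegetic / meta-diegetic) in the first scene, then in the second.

non-diegetic, diegetic

Scene one: there's no in-world source anywhere and no character hears it — underscore for the audience only → non-diegetic.
Scene two: from the moment Mei-Lin starts playing, the tune is being performed on an upright piano inside the story world and another character hears it → diegetic.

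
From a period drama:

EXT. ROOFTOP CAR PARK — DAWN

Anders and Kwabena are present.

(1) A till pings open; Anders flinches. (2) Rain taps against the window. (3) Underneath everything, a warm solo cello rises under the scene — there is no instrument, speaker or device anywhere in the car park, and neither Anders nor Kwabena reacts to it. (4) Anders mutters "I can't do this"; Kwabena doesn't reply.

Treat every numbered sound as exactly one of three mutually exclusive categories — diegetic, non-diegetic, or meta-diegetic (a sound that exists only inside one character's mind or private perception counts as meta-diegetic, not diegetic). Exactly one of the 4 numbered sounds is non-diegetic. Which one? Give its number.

(1) the sound comes from a till physically present in the location → diegetic.
(2) ambient/room sound belonging to the story's physical space → diegetic.
Sound (3): score with no on-screen or off-screen source; it exists for the audience alone, so non-diegetic.
(4) on-screen dialogue — Anders speaks and Kwabena is there to hear → diegetic.
Only (3) is non-diegetic.

3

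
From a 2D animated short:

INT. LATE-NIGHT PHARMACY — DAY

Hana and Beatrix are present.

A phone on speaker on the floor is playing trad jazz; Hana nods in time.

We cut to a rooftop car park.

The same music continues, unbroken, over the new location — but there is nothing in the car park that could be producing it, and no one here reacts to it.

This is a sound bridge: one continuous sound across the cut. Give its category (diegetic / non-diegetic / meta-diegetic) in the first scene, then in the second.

diegetic, non-diegetic

Scene one: a phone on speaker is an on-screen source and Hana reacts to it → diegetic.
Scene two: there is no source in the car park and no one hears it — it's now underscore → non-diegetic.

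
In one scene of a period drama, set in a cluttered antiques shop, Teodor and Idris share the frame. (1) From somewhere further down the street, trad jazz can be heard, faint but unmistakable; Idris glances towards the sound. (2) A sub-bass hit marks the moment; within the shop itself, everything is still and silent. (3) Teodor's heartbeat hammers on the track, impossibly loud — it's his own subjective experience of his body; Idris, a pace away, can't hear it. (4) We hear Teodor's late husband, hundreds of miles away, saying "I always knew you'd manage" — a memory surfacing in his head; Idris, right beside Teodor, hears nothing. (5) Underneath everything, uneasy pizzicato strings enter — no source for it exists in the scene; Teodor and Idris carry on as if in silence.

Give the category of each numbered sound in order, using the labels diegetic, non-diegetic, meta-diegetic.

diegetic, non-diegetic, meta-diegetic, meta-diegetic, non-diegetic

(1) is diegetic: the music has an off-screen but real-world source and a character hears it.
(2) is non-diegetic: it's a sound-design accent with no in-world source; no one in the scene can hear it.
(3) is meta-diegetic: a subjective body sound — Teodor's private perception, inaudible to Idris.
(4) a remembered line, private to Teodor — not present in the room, not audible to Idris → meta-diegetic.
(5) nothing in the shop produces it and the characters don't hear it — pure soundtrack → non-diegetic.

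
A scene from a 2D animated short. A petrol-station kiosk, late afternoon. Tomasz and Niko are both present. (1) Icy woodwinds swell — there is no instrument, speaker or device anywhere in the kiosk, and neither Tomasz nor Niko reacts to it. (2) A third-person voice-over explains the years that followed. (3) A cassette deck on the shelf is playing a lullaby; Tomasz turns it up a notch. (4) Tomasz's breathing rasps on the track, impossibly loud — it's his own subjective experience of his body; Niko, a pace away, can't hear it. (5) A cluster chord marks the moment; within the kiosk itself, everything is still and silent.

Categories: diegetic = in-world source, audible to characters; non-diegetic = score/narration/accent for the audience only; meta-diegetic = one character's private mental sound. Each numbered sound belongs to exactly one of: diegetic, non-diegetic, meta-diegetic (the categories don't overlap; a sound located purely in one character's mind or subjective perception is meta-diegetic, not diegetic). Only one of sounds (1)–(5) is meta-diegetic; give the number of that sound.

4

(1) is non-diegetic: score with no on-screen or off-screen source; it exists for the audience alone.
(2) is non-diegetic: commentary laid over the scene from outside the fiction.
Sound (3): a cassette deck is a physical source in the scene and Tomasz reacts to it, so diegetic.
(4) is meta-diegetic: point-of-audition from inside Tomasz's body; not a sound in the room.
(5) is non-diegetic: nothing in the scene produces it; it's an accent added for the audience.
Only (4) is meta-diegetic.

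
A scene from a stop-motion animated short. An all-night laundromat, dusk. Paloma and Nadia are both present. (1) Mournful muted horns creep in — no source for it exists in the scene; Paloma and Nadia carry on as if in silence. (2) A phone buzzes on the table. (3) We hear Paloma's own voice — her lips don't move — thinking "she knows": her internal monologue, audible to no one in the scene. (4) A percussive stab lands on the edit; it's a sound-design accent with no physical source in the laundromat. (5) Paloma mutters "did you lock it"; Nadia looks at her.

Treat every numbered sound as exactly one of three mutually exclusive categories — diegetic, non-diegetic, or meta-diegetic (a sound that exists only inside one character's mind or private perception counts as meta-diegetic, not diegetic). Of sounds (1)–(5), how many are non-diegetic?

(1) is non-diegetic: score with no on-screen or off-screen source; it exists for the audience alone.
(2) the sound comes from a phone physically present in the location → diegetic.
(3) is meta-diegetic: it's Paloma's unspoken thought, heard only by the audience via her subjectivity.
Sound (4): nothing in the scene produces it; it's an accent added for the audience, so non-diegetic.
Sound (5): Paloma is a character speaking aloud in the scene, so diegetic.
So 2 of the 5 are non-diegetic: (1), (4).

2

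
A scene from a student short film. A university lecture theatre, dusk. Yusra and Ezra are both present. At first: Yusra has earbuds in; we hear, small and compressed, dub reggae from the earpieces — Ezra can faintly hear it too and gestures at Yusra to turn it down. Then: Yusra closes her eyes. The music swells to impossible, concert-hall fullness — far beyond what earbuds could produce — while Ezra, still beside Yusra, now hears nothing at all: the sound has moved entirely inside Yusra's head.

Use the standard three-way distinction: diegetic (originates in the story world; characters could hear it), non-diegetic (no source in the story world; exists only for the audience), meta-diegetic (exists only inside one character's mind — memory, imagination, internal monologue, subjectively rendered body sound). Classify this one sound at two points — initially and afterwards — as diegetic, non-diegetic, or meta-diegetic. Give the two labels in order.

diegetic, meta-diegetic

Initially: the earbuds are a physical source both characters can hear → diegetic.
Afterwards: the music now exists only as Yusra's subjective experience; Ezra can no longer hear it → meta-diegetic.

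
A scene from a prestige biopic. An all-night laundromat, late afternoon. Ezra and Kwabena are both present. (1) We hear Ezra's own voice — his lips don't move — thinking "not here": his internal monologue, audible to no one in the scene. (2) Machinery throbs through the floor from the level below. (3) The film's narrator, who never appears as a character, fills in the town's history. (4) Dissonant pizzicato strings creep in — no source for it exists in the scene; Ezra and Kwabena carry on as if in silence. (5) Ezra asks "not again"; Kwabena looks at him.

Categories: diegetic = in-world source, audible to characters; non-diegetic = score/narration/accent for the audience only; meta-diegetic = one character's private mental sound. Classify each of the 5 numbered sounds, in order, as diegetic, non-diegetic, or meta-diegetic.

(1) is meta-diegetic: Ezra's thought-voice: a private mental sound no other character can hear.
Sound (2): machinery is part of the location's real environment, so diegetic.
(3) is non-diegetic: commentary laid over the scene from outside the fiction.
Sound (4): nothing in the laundromat produces it and the characters don't hear it — pure soundtrack, so non-diegetic.
(5) is diegetic: spoken by a character present in the story world.

meta-diegetic, diegetic, non-diegetic, non-diegetic, diegetic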